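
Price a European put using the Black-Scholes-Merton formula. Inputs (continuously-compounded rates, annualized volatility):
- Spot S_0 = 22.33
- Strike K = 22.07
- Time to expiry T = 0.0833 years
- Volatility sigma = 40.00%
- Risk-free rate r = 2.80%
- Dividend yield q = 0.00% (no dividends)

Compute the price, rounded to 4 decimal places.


Answer: Price = 0.8725

Derivation:
d1 = (ln(S/K) + (r - q + 0.5*sigma^2) * T) / (sigma * sqrt(T)) = 0.17937455
d2 = d1 - sigma * sqrt(T) = 0.06392759
exp(-rT) = 0.99767032; exp(-qT) = 1.00000000
P = K * exp(-rT) * N(-d2) - S_0 * exp(-qT) * N(-d1)
N(-d1) = 0.42882181; N(-d2) = 0.47451394
P = 22.0700 * 0.99767032 * 0.47451394 - 22.3300 * 1.00000000 * 0.42882181 = 0.8725


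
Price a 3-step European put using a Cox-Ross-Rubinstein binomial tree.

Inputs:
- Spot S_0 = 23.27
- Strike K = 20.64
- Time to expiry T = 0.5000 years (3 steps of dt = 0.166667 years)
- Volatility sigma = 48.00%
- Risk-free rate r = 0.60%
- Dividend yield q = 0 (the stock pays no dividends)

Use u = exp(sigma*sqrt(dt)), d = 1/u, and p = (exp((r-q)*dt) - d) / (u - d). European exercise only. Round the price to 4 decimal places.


dt = T/N = 0.166667
u = exp(sigma*sqrt(dt)) = 1.216477; d = 1/u = 0.822046
p = (exp((r-q)*dt) - d) / (u - d) = 0.453703
Discount per step: exp(-r*dt) = 0.999000
Stock lattice S(k, i) with i counting down-moves:
  k=0: S(0,0) = 23.2700
  k=1: S(1,0) = 28.3074; S(1,1) = 19.1290
  k=2: S(2,0) = 34.4353; S(2,1) = 23.2700; S(2,2) = 15.7249
  k=3: S(3,0) = 41.8898; S(3,1) = 28.3074; S(3,2) = 19.1290; S(3,3) = 12.9266
Terminal payoffs V(N, i) = max(K - S_T, 0):
  V(3,0) = 0.000000; V(3,1) = 0.000000; V(3,2) = 1.510994; V(3,3) = 7.713397
Backward induction: V(k, i) = exp(-r*dt) * [p * V(k+1, i) + (1-p) * V(k+1, i+1)].
  V(2,0) = exp(-r*dt) * [p*0.000000 + (1-p)*0.000000] = 0.000000
  V(2,1) = exp(-r*dt) * [p*0.000000 + (1-p)*1.510994] = 0.824627
  V(2,2) = exp(-r*dt) * [p*1.510994 + (1-p)*7.713397] = 4.894452
  V(1,0) = exp(-r*dt) * [p*0.000000 + (1-p)*0.824627] = 0.450041
  V(1,1) = exp(-r*dt) * [p*0.824627 + (1-p)*4.894452] = 3.044914
  V(0,0) = exp(-r*dt) * [p*0.450041 + (1-p)*3.044914] = 1.865746

Answer: Price = V(0,0) = 1.8657


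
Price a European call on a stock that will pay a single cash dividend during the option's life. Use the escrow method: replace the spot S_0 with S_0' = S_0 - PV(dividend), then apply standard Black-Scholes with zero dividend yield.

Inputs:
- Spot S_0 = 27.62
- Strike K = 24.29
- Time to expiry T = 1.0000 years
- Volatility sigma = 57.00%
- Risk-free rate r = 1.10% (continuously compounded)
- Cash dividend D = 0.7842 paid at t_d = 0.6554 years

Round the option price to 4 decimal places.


PV(D) = D * exp(-r * t_d) = 0.7842 * 0.99281653 = 0.77856672
S_0' = S_0 - PV(D) = 27.6200 - 0.77856672 = 26.84143328
d1 = (ln(S_0'/K) + (r + sigma^2/2)*T) / (sigma*sqrt(T)) = 0.47952977
d2 = d1 - sigma*sqrt(T) = -0.09047023
exp(-rT) = 0.98906028
N(d1) = 0.68421910; N(d2) = 0.46395677
C = S_0' * N(d1) - K * exp(-rT) * N(d2) = 26.84143328 * 0.68421910 - 24.2900 * 0.98906028 * 0.46395677 = 7.2192

Answer: Price = 7.2192


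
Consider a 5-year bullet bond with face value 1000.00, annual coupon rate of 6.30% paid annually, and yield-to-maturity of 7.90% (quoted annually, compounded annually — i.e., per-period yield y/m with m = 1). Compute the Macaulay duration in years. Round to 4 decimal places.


Answer: Macaulay duration = 4.4202 years

Derivation:
Coupon per period c = face * coupon_rate / m = 63.000000
Periods per year m = 1; per-period yield y/m = 0.079000
Number of cashflows N = 5
Cashflows (t years, CF_t, discount factor 1/(1+y/m)^(m*t), PV):
  t = 1.0000: CF_t = 63.000000, DF = 0.926784, PV = 58.387396
  t = 2.0000: CF_t = 63.000000, DF = 0.858929, PV = 54.112508
  t = 3.0000: CF_t = 63.000000, DF = 0.796041, PV = 50.150609
  t = 4.0000: CF_t = 63.000000, DF = 0.737758, PV = 46.478785
  t = 5.0000: CF_t = 1063.000000, DF = 0.683743, PV = 726.818614
Price P = sum_t PV_t = 935.947912
Macaulay numerator sum_t t * PV_t:
  t * PV_t at t = 1.0000: 58.387396
  t * PV_t at t = 2.0000: 108.225015
  t * PV_t at t = 3.0000: 150.451828
  t * PV_t at t = 4.0000: 185.915142
  t * PV_t at t = 5.0000: 3634.093070
Macaulay duration D = (sum_t t * PV_t) / P = 4137.072451 / 935.947912 = 4.420195


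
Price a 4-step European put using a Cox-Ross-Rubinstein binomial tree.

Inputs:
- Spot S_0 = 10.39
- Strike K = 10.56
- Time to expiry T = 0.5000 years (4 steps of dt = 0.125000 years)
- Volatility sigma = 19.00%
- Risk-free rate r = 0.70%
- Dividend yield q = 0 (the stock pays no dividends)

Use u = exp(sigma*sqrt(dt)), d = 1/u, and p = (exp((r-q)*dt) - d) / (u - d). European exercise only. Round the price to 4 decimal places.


Answer: Price = V(0,0) = 0.6232

Derivation:
dt = T/N = 0.125000
u = exp(sigma*sqrt(dt)) = 1.069483; d = 1/u = 0.935031
p = (exp((r-q)*dt) - d) / (u - d) = 0.489723
Discount per step: exp(-r*dt) = 0.999125
Stock lattice S(k, i) with i counting down-moves:
  k=0: S(0,0) = 10.3900
  k=1: S(1,0) = 11.1119; S(1,1) = 9.7150
  k=2: S(2,0) = 11.8840; S(2,1) = 10.3900; S(2,2) = 9.0838
  k=3: S(3,0) = 12.7097; S(3,1) = 11.1119; S(3,2) = 9.7150; S(3,3) = 8.4936
  k=4: S(4,0) = 13.5929; S(4,1) = 11.8840; S(4,2) = 10.3900; S(4,3) = 9.0838; S(4,4) = 7.9418
Terminal payoffs V(N, i) = max(K - S_T, 0):
  V(4,0) = 0.000000; V(4,1) = 0.000000; V(4,2) = 0.170000; V(4,3) = 1.476192; V(4,4) = 2.618174
Backward induction: V(k, i) = exp(-r*dt) * [p * V(k+1, i) + (1-p) * V(k+1, i+1)].
  V(3,0) = exp(-r*dt) * [p*0.000000 + (1-p)*0.000000] = 0.000000
  V(3,1) = exp(-r*dt) * [p*0.000000 + (1-p)*0.170000] = 0.086671
  V(3,2) = exp(-r*dt) * [p*0.170000 + (1-p)*1.476192] = 0.835788
  V(3,3) = exp(-r*dt) * [p*1.476192 + (1-p)*2.618174] = 2.057118
  V(2,0) = exp(-r*dt) * [p*0.000000 + (1-p)*0.086671] = 0.044188
  V(2,1) = exp(-r*dt) * [p*0.086671 + (1-p)*0.835788] = 0.468518
  V(2,2) = exp(-r*dt) * [p*0.835788 + (1-p)*2.057118] = 1.457728
  V(1,0) = exp(-r*dt) * [p*0.044188 + (1-p)*0.468518] = 0.260485
  V(1,1) = exp(-r*dt) * [p*0.468518 + (1-p)*1.457728] = 0.972437
  V(0,0) = exp(-r*dt) * [p*0.260485 + (1-p)*0.972437] = 0.623232


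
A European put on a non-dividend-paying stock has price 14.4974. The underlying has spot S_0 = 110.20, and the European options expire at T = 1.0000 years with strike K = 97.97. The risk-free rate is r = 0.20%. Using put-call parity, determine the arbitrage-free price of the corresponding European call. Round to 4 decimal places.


Put-call parity: C - P = S_0 * exp(-qT) - K * exp(-rT).
S_0 * exp(-qT) = 110.2000 * 1.00000000 = 110.20000000
K * exp(-rT) = 97.9700 * 0.99800200 = 97.77425581
C = P + S*exp(-qT) - K*exp(-rT)
C = 14.4974 + 110.20000000 - 97.77425581 = 26.9231

Answer: Call price = 26.9231


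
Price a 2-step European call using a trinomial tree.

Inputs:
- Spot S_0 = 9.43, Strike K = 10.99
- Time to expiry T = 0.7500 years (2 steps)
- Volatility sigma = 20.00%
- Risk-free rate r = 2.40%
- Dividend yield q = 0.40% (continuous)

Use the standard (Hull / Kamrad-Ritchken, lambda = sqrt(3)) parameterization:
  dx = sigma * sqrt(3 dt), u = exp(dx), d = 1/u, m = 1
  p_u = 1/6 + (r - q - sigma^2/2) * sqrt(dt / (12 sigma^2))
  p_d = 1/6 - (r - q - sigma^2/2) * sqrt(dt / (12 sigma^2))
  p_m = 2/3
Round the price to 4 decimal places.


dt = T/N = 0.375000; dx = sigma*sqrt(3*dt) = 0.212132
u = exp(dx) = 1.236311; d = 1/u = 0.808858
p_u = 0.166667, p_m = 0.666667, p_d = 0.166667
Discount per step: exp(-r*dt) = 0.991040
Stock lattice S(k, j) with j the centered position index:
  k=0: S(0,+0) = 9.4300
  k=1: S(1,-1) = 7.6275; S(1,+0) = 9.4300; S(1,+1) = 11.6584
  k=2: S(2,-2) = 6.1696; S(2,-1) = 7.6275; S(2,+0) = 9.4300; S(2,+1) = 11.6584; S(2,+2) = 14.4134
Terminal payoffs V(N, j) = max(S_T - K, 0):
  V(2,-2) = 0.000000; V(2,-1) = 0.000000; V(2,+0) = 0.000000; V(2,+1) = 0.668414; V(2,+2) = 3.423426
Backward induction: V(k, j) = exp(-r*dt) * [p_u * V(k+1, j+1) + p_m * V(k+1, j) + p_d * V(k+1, j-1)]
  V(1,-1) = exp(-r*dt) * [p_u*0.000000 + p_m*0.000000 + p_d*0.000000] = 0.000000
  V(1,+0) = exp(-r*dt) * [p_u*0.668414 + p_m*0.000000 + p_d*0.000000] = 0.110404
  V(1,+1) = exp(-r*dt) * [p_u*3.423426 + p_m*0.668414 + p_d*0.000000] = 1.007076
  V(0,+0) = exp(-r*dt) * [p_u*1.007076 + p_m*0.110404 + p_d*0.000000] = 0.239285

Answer: Price = V(0,0) = 0.2393


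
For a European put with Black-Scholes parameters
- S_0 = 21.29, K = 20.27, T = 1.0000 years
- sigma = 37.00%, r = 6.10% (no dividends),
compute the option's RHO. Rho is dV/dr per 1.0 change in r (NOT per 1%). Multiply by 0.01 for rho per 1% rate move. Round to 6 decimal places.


d1 = 0.4825554552; d2 = 0.1125554552
phi(d1) = 0.3550955336; exp(-qT) = 1.0000000000; exp(-rT) = 0.9408232398
N(-d2) = 0.4551915011
Rho = -K*T*exp(-rT)*N(-d2) = -20.2700 * 1.0000 * 0.9408232398 * 0.4551915011 = -8.680724

Answer: Rho = -8.680724


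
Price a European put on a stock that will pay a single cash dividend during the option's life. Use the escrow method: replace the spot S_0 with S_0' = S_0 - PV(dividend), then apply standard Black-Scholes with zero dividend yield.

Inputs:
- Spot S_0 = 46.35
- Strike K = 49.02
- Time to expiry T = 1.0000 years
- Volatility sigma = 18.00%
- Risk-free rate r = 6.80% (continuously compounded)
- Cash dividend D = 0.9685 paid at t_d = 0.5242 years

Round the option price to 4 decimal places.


Answer: Price = 3.4651

Derivation:
PV(D) = D * exp(-r * t_d) = 0.9685 * 0.96498222 = 0.93458528
S_0' = S_0 - PV(D) = 46.3500 - 0.93458528 = 45.41541472
d1 = (ln(S_0'/K) + (r + sigma^2/2)*T) / (sigma*sqrt(T)) = 0.04346223
d2 = d1 - sigma*sqrt(T) = -0.13653777
exp(-rT) = 0.93426047
N(-d1) = 0.48266654; N(-d2) = 0.55430192
P = K * exp(-rT) * N(-d2) - S_0' * N(-d1) = 49.0200 * 0.93426047 * 0.55430192 - 45.41541472 * 0.48266654 = 3.4651


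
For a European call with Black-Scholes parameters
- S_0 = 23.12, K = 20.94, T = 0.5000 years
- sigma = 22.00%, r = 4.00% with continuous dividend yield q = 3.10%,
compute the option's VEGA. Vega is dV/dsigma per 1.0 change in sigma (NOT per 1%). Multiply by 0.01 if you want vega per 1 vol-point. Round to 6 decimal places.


Answer: Vega = 4.871527

Derivation:
d1 = 0.7433417506; d2 = 0.5877782587
phi(d1) = 0.3026382708; exp(-qT) = 0.9846195068; exp(-rT) = 0.9801986733
Vega = S * exp(-qT) * phi(d1) * sqrt(T) = 23.1200 * 0.9846195068 * 0.3026382708 * 0.7071067812 = 4.871527


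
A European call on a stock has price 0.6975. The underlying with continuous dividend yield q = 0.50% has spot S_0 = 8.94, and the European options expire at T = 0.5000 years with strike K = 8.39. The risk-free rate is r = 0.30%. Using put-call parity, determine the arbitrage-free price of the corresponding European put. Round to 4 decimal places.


Answer: Put price = 0.1572

Derivation:
Put-call parity: C - P = S_0 * exp(-qT) - K * exp(-rT).
S_0 * exp(-qT) = 8.9400 * 0.99750312 = 8.91767791
K * exp(-rT) = 8.3900 * 0.99850112 = 8.37742443
P = C - S*exp(-qT) + K*exp(-rT)
P = 0.6975 - 8.91767791 + 8.37742443 = 0.1572


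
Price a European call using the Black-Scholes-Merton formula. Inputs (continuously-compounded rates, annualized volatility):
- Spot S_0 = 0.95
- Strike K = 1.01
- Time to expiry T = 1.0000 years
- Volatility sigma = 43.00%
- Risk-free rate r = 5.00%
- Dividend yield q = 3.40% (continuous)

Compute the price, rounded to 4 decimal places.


d1 = (ln(S/K) + (r - q + 0.5*sigma^2) * T) / (sigma * sqrt(T)) = 0.10978227
d2 = d1 - sigma * sqrt(T) = -0.32021773
exp(-rT) = 0.95122942; exp(-qT) = 0.96657150
C = S_0 * exp(-qT) * N(d1) - K * exp(-rT) * N(d2)
N(d1) = 0.54370897; N(d2) = 0.37440164
C = 0.9500 * 0.96657150 * 0.54370897 - 1.0100 * 0.95122942 * 0.37440164 = 0.1396

Answer: Price = 0.1396


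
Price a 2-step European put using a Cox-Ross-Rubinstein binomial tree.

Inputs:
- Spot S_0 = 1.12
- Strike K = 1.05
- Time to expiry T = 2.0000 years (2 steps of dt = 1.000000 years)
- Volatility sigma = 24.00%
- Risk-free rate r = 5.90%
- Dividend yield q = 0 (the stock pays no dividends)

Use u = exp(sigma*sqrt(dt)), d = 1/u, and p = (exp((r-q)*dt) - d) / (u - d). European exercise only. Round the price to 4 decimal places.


Answer: Price = V(0,0) = 0.0598

Derivation:
dt = T/N = 1.000000
u = exp(sigma*sqrt(dt)) = 1.271249; d = 1/u = 0.786628
p = (exp((r-q)*dt) - d) / (u - d) = 0.565694
Discount per step: exp(-r*dt) = 0.942707
Stock lattice S(k, i) with i counting down-moves:
  k=0: S(0,0) = 1.1200
  k=1: S(1,0) = 1.4238; S(1,1) = 0.8810
  k=2: S(2,0) = 1.8100; S(2,1) = 1.1200; S(2,2) = 0.6930
Terminal payoffs V(N, i) = max(K - S_T, 0):
  V(2,0) = 0.000000; V(2,1) = 0.000000; V(2,2) = 0.356963
Backward induction: V(k, i) = exp(-r*dt) * [p * V(k+1, i) + (1-p) * V(k+1, i+1)].
  V(1,0) = exp(-r*dt) * [p*0.000000 + (1-p)*0.000000] = 0.000000
  V(1,1) = exp(-r*dt) * [p*0.000000 + (1-p)*0.356963] = 0.146149
  V(0,0) = exp(-r*dt) * [p*0.000000 + (1-p)*0.146149] = 0.059837


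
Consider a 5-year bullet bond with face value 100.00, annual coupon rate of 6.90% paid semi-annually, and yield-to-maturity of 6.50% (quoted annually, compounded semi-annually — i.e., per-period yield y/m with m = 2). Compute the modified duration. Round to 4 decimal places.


Coupon per period c = face * coupon_rate / m = 3.450000
Periods per year m = 2; per-period yield y/m = 0.032500
Number of cashflows N = 10
Cashflows (t years, CF_t, discount factor 1/(1+y/m)^(m*t), PV):
  t = 0.5000: CF_t = 3.450000, DF = 0.968523, PV = 3.341404
  t = 1.0000: CF_t = 3.450000, DF = 0.938037, PV = 3.236227
  t = 1.5000: CF_t = 3.450000, DF = 0.908510, PV = 3.134360
  t = 2.0000: CF_t = 3.450000, DF = 0.879913, PV = 3.035700
  t = 2.5000: CF_t = 3.450000, DF = 0.852216, PV = 2.940145
  t = 3.0000: CF_t = 3.450000, DF = 0.825391, PV = 2.847598
  t = 3.5000: CF_t = 3.450000, DF = 0.799410, PV = 2.757965
  t = 4.0000: CF_t = 3.450000, DF = 0.774247, PV = 2.671152
  t = 4.5000: CF_t = 3.450000, DF = 0.749876, PV = 2.587072
  t = 5.0000: CF_t = 103.450000, DF = 0.726272, PV = 75.132855
Price P = sum_t PV_t = 101.684479
First compute Macaulay numerator sum_t t * PV_t:
  t * PV_t at t = 0.5000: 1.670702
  t * PV_t at t = 1.0000: 3.236227
  t * PV_t at t = 1.5000: 4.701540
  t * PV_t at t = 2.0000: 6.071400
  t * PV_t at t = 2.5000: 7.350363
  t * PV_t at t = 3.0000: 8.542795
  t * PV_t at t = 3.5000: 9.652876
  t * PV_t at t = 4.0000: 10.684608
  t * PV_t at t = 4.5000: 11.641825
  t * PV_t at t = 5.0000: 375.664275
Macaulay duration D = 439.216612 / 101.684479 = 4.319407
Modified duration = D / (1 + y/m) = 4.319407 / (1 + 0.032500) = 4.183445

Answer: Modified duration = 4.1834


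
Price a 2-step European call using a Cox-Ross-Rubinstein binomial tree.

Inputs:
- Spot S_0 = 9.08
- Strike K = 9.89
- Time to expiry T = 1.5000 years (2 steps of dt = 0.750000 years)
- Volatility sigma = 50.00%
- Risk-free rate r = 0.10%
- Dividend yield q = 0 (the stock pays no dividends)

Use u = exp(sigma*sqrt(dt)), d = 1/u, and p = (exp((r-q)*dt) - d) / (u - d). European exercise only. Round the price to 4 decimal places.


Answer: Price = V(0,0) = 1.8154

Derivation:
dt = T/N = 0.750000
u = exp(sigma*sqrt(dt)) = 1.541896; d = 1/u = 0.648552
p = (exp((r-q)*dt) - d) / (u - d) = 0.394247
Discount per step: exp(-r*dt) = 0.999250
Stock lattice S(k, i) with i counting down-moves:
  k=0: S(0,0) = 9.0800
  k=1: S(1,0) = 14.0004; S(1,1) = 5.8889
  k=2: S(2,0) = 21.5872; S(2,1) = 9.0800; S(2,2) = 3.8192
Terminal payoffs V(N, i) = max(S_T - K, 0):
  V(2,0) = 11.697179; V(2,1) = 0.000000; V(2,2) = 0.000000
Backward induction: V(k, i) = exp(-r*dt) * [p * V(k+1, i) + (1-p) * V(k+1, i+1)].
  V(1,0) = exp(-r*dt) * [p*11.697179 + (1-p)*0.000000] = 4.608121
  V(1,1) = exp(-r*dt) * [p*0.000000 + (1-p)*0.000000] = 0.000000
  V(0,0) = exp(-r*dt) * [p*4.608121 + (1-p)*0.000000] = 1.815376


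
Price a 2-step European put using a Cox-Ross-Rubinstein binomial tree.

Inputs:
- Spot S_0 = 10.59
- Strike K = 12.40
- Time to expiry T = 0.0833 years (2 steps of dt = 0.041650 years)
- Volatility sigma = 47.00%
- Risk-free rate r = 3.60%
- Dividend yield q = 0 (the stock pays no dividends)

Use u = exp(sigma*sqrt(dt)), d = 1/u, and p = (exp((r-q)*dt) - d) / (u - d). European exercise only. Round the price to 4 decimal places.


Answer: Price = V(0,0) = 1.8731

Derivation:
dt = T/N = 0.041650
u = exp(sigma*sqrt(dt)) = 1.100670; d = 1/u = 0.908537
p = (exp((r-q)*dt) - d) / (u - d) = 0.483848
Discount per step: exp(-r*dt) = 0.998502
Stock lattice S(k, i) with i counting down-moves:
  k=0: S(0,0) = 10.5900
  k=1: S(1,0) = 11.6561; S(1,1) = 9.6214
  k=2: S(2,0) = 12.8295; S(2,1) = 10.5900; S(2,2) = 8.7414
Terminal payoffs V(N, i) = max(K - S_T, 0):
  V(2,0) = 0.000000; V(2,1) = 1.810000; V(2,2) = 3.658587
Backward induction: V(k, i) = exp(-r*dt) * [p * V(k+1, i) + (1-p) * V(k+1, i+1)].
  V(1,0) = exp(-r*dt) * [p*0.000000 + (1-p)*1.810000] = 0.932835
  V(1,1) = exp(-r*dt) * [p*1.810000 + (1-p)*3.658587] = 2.760010
  V(0,0) = exp(-r*dt) * [p*0.932835 + (1-p)*2.760010] = 1.873123


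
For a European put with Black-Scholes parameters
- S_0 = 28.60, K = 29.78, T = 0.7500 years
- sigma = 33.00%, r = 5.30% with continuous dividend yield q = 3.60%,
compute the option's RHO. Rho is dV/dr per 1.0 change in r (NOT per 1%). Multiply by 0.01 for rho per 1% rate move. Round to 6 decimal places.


Answer: Rho = -12.765812

Derivation:
d1 = 0.0460382274; d2 = -0.2397501559
phi(d1) = 0.3985197216; exp(-qT) = 0.9733612415; exp(-rT) = 0.9610296665
N(-d2) = 0.5947380251
Rho = -K*T*exp(-rT)*N(-d2) = -29.7800 * 0.7500 * 0.9610296665 * 0.5947380251 = -12.765812


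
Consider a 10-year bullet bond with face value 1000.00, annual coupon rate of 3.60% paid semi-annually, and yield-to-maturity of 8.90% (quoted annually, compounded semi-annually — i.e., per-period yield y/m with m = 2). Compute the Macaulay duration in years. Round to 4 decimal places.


Coupon per period c = face * coupon_rate / m = 18.000000
Periods per year m = 2; per-period yield y/m = 0.044500
Number of cashflows N = 20
Cashflows (t years, CF_t, discount factor 1/(1+y/m)^(m*t), PV):
  t = 0.5000: CF_t = 18.000000, DF = 0.957396, PV = 17.233126
  t = 1.0000: CF_t = 18.000000, DF = 0.916607, PV = 16.498924
  t = 1.5000: CF_t = 18.000000, DF = 0.877556, PV = 15.796002
  t = 2.0000: CF_t = 18.000000, DF = 0.840168, PV = 15.123027
  t = 2.5000: CF_t = 18.000000, DF = 0.804374, PV = 14.478724
  t = 3.0000: CF_t = 18.000000, DF = 0.770104, PV = 13.861871
  t = 3.5000: CF_t = 18.000000, DF = 0.737294, PV = 13.271298
  t = 4.0000: CF_t = 18.000000, DF = 0.705883, PV = 12.705886
  t = 4.5000: CF_t = 18.000000, DF = 0.675809, PV = 12.164563
  t = 5.0000: CF_t = 18.000000, DF = 0.647017, PV = 11.646302
  t = 5.5000: CF_t = 18.000000, DF = 0.619451, PV = 11.150122
  t = 6.0000: CF_t = 18.000000, DF = 0.593060, PV = 10.675081
  t = 6.5000: CF_t = 18.000000, DF = 0.567793, PV = 10.220278
  t = 7.0000: CF_t = 18.000000, DF = 0.543603, PV = 9.784853
  t = 7.5000: CF_t = 18.000000, DF = 0.520443, PV = 9.367978
  t = 8.0000: CF_t = 18.000000, DF = 0.498270, PV = 8.968863
  t = 8.5000: CF_t = 18.000000, DF = 0.477042, PV = 8.586753
  t = 9.0000: CF_t = 18.000000, DF = 0.456718, PV = 8.220922
  t = 9.5000: CF_t = 18.000000, DF = 0.437260, PV = 7.870677
  t = 10.0000: CF_t = 1018.000000, DF = 0.418631, PV = 426.166092
Price P = sum_t PV_t = 653.791339
Macaulay numerator sum_t t * PV_t:
  t * PV_t at t = 0.5000: 8.616563
  t * PV_t at t = 1.0000: 16.498924
  t * PV_t at t = 1.5000: 23.694003
  t * PV_t at t = 2.0000: 30.246054
  t * PV_t at t = 2.5000: 36.196810
  t * PV_t at t = 3.0000: 41.585612
  t * PV_t at t = 3.5000: 46.449542
  t * PV_t at t = 4.0000: 50.823544
  t * PV_t at t = 4.5000: 54.740533
  t * PV_t at t = 5.0000: 58.231512
  t * PV_t at t = 5.5000: 61.325671
  t * PV_t at t = 6.0000: 64.050485
  t * PV_t at t = 6.5000: 66.431810
  t * PV_t at t = 7.0000: 68.493968
  t * PV_t at t = 7.5000: 70.259831
  t * PV_t at t = 8.0000: 71.750905
  t * PV_t at t = 8.5000: 72.987397
  t * PV_t at t = 9.0000: 73.988295
  t * PV_t at t = 9.5000: 74.771427
  t * PV_t at t = 10.0000: 4261.660917
Macaulay duration D = (sum_t t * PV_t) / P = 5252.803801 / 653.791339 = 8.034373

Answer: Macaulay duration = 8.0344 years


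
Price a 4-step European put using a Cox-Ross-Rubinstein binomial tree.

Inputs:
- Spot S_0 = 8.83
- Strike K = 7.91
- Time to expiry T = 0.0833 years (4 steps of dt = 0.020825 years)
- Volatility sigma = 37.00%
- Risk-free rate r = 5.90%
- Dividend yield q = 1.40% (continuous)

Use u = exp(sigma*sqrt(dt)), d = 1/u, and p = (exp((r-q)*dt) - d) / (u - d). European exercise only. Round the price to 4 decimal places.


dt = T/N = 0.020825
u = exp(sigma*sqrt(dt)) = 1.054845; d = 1/u = 0.948006
p = (exp((r-q)*dt) - d) / (u - d) = 0.495430
Discount per step: exp(-r*dt) = 0.998772
Stock lattice S(k, i) with i counting down-moves:
  k=0: S(0,0) = 8.8300
  k=1: S(1,0) = 9.3143; S(1,1) = 8.3709
  k=2: S(2,0) = 9.8251; S(2,1) = 8.8300; S(2,2) = 7.9357
  k=3: S(3,0) = 10.3640; S(3,1) = 9.3143; S(3,2) = 8.3709; S(3,3) = 7.5231
  k=4: S(4,0) = 10.9324; S(4,1) = 9.8251; S(4,2) = 8.8300; S(4,3) = 7.9357; S(4,4) = 7.1319
Terminal payoffs V(N, i) = max(K - S_T, 0):
  V(4,0) = 0.000000; V(4,1) = 0.000000; V(4,2) = 0.000000; V(4,3) = 0.000000; V(4,4) = 0.778097
Backward induction: V(k, i) = exp(-r*dt) * [p * V(k+1, i) + (1-p) * V(k+1, i+1)].
  V(3,0) = exp(-r*dt) * [p*0.000000 + (1-p)*0.000000] = 0.000000
  V(3,1) = exp(-r*dt) * [p*0.000000 + (1-p)*0.000000] = 0.000000
  V(3,2) = exp(-r*dt) * [p*0.000000 + (1-p)*0.000000] = 0.000000
  V(3,3) = exp(-r*dt) * [p*0.000000 + (1-p)*0.778097] = 0.392122
  V(2,0) = exp(-r*dt) * [p*0.000000 + (1-p)*0.000000] = 0.000000
  V(2,1) = exp(-r*dt) * [p*0.000000 + (1-p)*0.000000] = 0.000000
  V(2,2) = exp(-r*dt) * [p*0.000000 + (1-p)*0.392122] = 0.197610
  V(1,0) = exp(-r*dt) * [p*0.000000 + (1-p)*0.000000] = 0.000000
  V(1,1) = exp(-r*dt) * [p*0.000000 + (1-p)*0.197610] = 0.099586
  V(0,0) = exp(-r*dt) * [p*0.000000 + (1-p)*0.099586] = 0.050186

Answer: Price = V(0,0) = 0.0502


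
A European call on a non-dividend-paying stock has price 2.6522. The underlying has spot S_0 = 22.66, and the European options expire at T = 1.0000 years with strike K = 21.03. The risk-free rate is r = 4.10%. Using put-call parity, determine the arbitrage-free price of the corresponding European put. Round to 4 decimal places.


Answer: Put price = 0.1774

Derivation:
Put-call parity: C - P = S_0 * exp(-qT) - K * exp(-rT).
S_0 * exp(-qT) = 22.6600 * 1.00000000 = 22.66000000
K * exp(-rT) = 21.0300 * 0.95982913 = 20.18520660
P = C - S*exp(-qT) + K*exp(-rT)
P = 2.6522 - 22.66000000 + 20.18520660 = 0.1774


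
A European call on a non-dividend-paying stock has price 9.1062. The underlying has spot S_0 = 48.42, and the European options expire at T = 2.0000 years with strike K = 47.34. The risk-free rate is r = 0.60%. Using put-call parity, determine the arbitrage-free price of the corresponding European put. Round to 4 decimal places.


Answer: Put price = 7.4615

Derivation:
Put-call parity: C - P = S_0 * exp(-qT) - K * exp(-rT).
S_0 * exp(-qT) = 48.4200 * 1.00000000 = 48.42000000
K * exp(-rT) = 47.3400 * 0.98807171 = 46.77531489
P = C - S*exp(-qT) + K*exp(-rT)
P = 9.1062 - 48.42000000 + 46.77531489 = 7.4615


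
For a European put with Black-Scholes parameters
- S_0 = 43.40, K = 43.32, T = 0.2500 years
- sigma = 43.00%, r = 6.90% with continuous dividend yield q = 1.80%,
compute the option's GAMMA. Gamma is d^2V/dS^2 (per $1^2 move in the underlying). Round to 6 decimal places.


d1 = 0.1753838092; d2 = -0.0396161908
phi(d1) = 0.3928535930; exp(-qT) = 0.9955101098; exp(-rT) = 0.9828979294
Gamma = exp(-qT) * phi(d1) / (S * sigma * sqrt(T)) = 0.9955101098 * 0.3928535930 / (43.4000 * 0.4300 * 0.5000000000) = 0.041913

Answer: Gamma = 0.041913


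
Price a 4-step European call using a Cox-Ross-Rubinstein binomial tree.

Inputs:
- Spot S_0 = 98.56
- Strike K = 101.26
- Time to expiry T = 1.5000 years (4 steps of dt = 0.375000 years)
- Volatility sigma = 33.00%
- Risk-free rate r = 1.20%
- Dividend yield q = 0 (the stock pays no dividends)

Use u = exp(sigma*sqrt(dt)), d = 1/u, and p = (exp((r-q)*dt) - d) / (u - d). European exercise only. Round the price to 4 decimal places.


dt = T/N = 0.375000
u = exp(sigma*sqrt(dt)) = 1.223949; d = 1/u = 0.817027
p = (exp((r-q)*dt) - d) / (u - d) = 0.460734
Discount per step: exp(-r*dt) = 0.995510
Stock lattice S(k, i) with i counting down-moves:
  k=0: S(0,0) = 98.5600
  k=1: S(1,0) = 120.6325; S(1,1) = 80.5262
  k=2: S(2,0) = 147.6480; S(2,1) = 98.5600; S(2,2) = 65.7921
  k=3: S(3,0) = 180.7137; S(3,1) = 120.6325; S(3,2) = 80.5262; S(3,3) = 53.7539
  k=4: S(4,0) = 221.1845; S(4,1) = 147.6480; S(4,2) = 98.5600; S(4,3) = 65.7921; S(4,4) = 43.9184
Terminal payoffs V(N, i) = max(S_T - K, 0):
  V(4,0) = 119.924482; V(4,1) = 46.388036; V(4,2) = 0.000000; V(4,3) = 0.000000; V(4,4) = 0.000000
Backward induction: V(k, i) = exp(-r*dt) * [p * V(k+1, i) + (1-p) * V(k+1, i+1)].
  V(3,0) = exp(-r*dt) * [p*119.924482 + (1-p)*46.388036] = 79.908382
  V(3,1) = exp(-r*dt) * [p*46.388036 + (1-p)*0.000000] = 21.276587
  V(3,2) = exp(-r*dt) * [p*0.000000 + (1-p)*0.000000] = 0.000000
  V(3,3) = exp(-r*dt) * [p*0.000000 + (1-p)*0.000000] = 0.000000
  V(2,0) = exp(-r*dt) * [p*79.908382 + (1-p)*21.276587] = 48.073433
  V(2,1) = exp(-r*dt) * [p*21.276587 + (1-p)*0.000000] = 9.758834
  V(2,2) = exp(-r*dt) * [p*0.000000 + (1-p)*0.000000] = 0.000000
  V(1,0) = exp(-r*dt) * [p*48.073433 + (1-p)*9.758834] = 27.288599
  V(1,1) = exp(-r*dt) * [p*9.758834 + (1-p)*0.000000] = 4.476040
  V(0,0) = exp(-r*dt) * [p*27.288599 + (1-p)*4.476040] = 14.919274

Answer: Price = V(0,0) = 14.9193


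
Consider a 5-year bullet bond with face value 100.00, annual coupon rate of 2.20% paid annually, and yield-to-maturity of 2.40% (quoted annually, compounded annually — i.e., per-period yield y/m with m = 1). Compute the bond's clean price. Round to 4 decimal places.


Coupon per period c = face * coupon_rate / m = 2.200000
Periods per year m = 1; per-period yield y/m = 0.024000
Number of cashflows N = 5
Cashflows (t years, CF_t, discount factor 1/(1+y/m)^(m*t), PV):
  t = 1.0000: CF_t = 2.200000, DF = 0.976562, PV = 2.148437
  t = 2.0000: CF_t = 2.200000, DF = 0.953674, PV = 2.098083
  t = 3.0000: CF_t = 2.200000, DF = 0.931323, PV = 2.048910
  t = 4.0000: CF_t = 2.200000, DF = 0.909495, PV = 2.000888
  t = 5.0000: CF_t = 102.200000, DF = 0.888178, PV = 90.771834
Price P = sum_t PV_t = 99.068153

Answer: Price = 99.0682


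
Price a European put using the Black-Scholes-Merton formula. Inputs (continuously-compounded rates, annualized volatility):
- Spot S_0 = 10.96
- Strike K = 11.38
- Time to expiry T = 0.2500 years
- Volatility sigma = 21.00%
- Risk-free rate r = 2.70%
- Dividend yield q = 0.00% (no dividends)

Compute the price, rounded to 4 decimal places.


Answer: Price = 0.6578

Derivation:
d1 = (ln(S/K) + (r - q + 0.5*sigma^2) * T) / (sigma * sqrt(T)) = -0.24135854
d2 = d1 - sigma * sqrt(T) = -0.34635854
exp(-rT) = 0.99327273; exp(-qT) = 1.00000000
P = K * exp(-rT) * N(-d2) - S_0 * exp(-qT) * N(-d1)
N(-d1) = 0.59536138; N(-d2) = 0.63546336
P = 11.3800 * 0.99327273 * 0.63546336 - 10.9600 * 1.00000000 * 0.59536138 = 0.6578


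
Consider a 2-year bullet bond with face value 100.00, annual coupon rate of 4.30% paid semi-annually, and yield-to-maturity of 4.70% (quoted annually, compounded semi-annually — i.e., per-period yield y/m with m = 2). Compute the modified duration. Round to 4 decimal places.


Answer: Modified duration = 1.8930

Derivation:
Coupon per period c = face * coupon_rate / m = 2.150000
Periods per year m = 2; per-period yield y/m = 0.023500
Number of cashflows N = 4
Cashflows (t years, CF_t, discount factor 1/(1+y/m)^(m*t), PV):
  t = 0.5000: CF_t = 2.150000, DF = 0.977040, PV = 2.100635
  t = 1.0000: CF_t = 2.150000, DF = 0.954606, PV = 2.052404
  t = 1.5000: CF_t = 2.150000, DF = 0.932688, PV = 2.005280
  t = 2.0000: CF_t = 102.150000, DF = 0.911273, PV = 93.086560
Price P = sum_t PV_t = 99.244879
First compute Macaulay numerator sum_t t * PV_t:
  t * PV_t at t = 0.5000: 1.050318
  t * PV_t at t = 1.0000: 2.052404
  t * PV_t at t = 1.5000: 3.007919
  t * PV_t at t = 2.0000: 186.173121
Macaulay duration D = 192.283761 / 99.244879 = 1.937468
Modified duration = D / (1 + y/m) = 1.937468 / (1 + 0.023500) = 1.892983


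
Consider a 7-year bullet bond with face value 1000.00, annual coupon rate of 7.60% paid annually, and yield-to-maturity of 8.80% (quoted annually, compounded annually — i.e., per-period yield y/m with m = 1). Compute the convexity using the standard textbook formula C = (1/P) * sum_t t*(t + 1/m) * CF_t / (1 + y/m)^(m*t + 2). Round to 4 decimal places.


Answer: Convexity = 35.1928

Derivation:
Coupon per period c = face * coupon_rate / m = 76.000000
Periods per year m = 1; per-period yield y/m = 0.088000
Number of cashflows N = 7
Cashflows (t years, CF_t, discount factor 1/(1+y/m)^(m*t), PV):
  t = 1.0000: CF_t = 76.000000, DF = 0.919118, PV = 69.852941
  t = 2.0000: CF_t = 76.000000, DF = 0.844777, PV = 64.203071
  t = 3.0000: CF_t = 76.000000, DF = 0.776450, PV = 59.010175
  t = 4.0000: CF_t = 76.000000, DF = 0.713649, PV = 54.237294
  t = 5.0000: CF_t = 76.000000, DF = 0.655927, PV = 49.850454
  t = 6.0000: CF_t = 76.000000, DF = 0.602874, PV = 45.818432
  t = 7.0000: CF_t = 1076.000000, DF = 0.554112, PV = 596.224755
Price P = sum_t PV_t = 939.197122
Convexity numerator sum_t t*(t + 1/m) * CF_t / (1+y/m)^(m*t + 2):
  t = 1.0000: term = 118.020351
  t = 2.0000: term = 325.423762
  t = 3.0000: term = 598.205445
  t = 4.0000: term = 916.368635
  t = 5.0000: term = 1263.375875
  t = 6.0000: term = 1625.667486
  t = 7.0000: term = 28205.918070
Convexity = (1/P) * sum = 33052.979623 / 939.197122 = 35.192803


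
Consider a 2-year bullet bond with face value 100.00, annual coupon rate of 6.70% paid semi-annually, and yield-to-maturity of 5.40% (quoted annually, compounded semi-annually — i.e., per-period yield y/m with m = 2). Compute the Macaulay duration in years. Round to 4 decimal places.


Coupon per period c = face * coupon_rate / m = 3.350000
Periods per year m = 2; per-period yield y/m = 0.027000
Number of cashflows N = 4
Cashflows (t years, CF_t, discount factor 1/(1+y/m)^(m*t), PV):
  t = 0.5000: CF_t = 3.350000, DF = 0.973710, PV = 3.261928
  t = 1.0000: CF_t = 3.350000, DF = 0.948111, PV = 3.176171
  t = 1.5000: CF_t = 3.350000, DF = 0.923185, PV = 3.092669
  t = 2.0000: CF_t = 103.350000, DF = 0.898914, PV = 92.902779
Price P = sum_t PV_t = 102.433548
Macaulay numerator sum_t t * PV_t:
  t * PV_t at t = 0.5000: 1.630964
  t * PV_t at t = 1.0000: 3.176171
  t * PV_t at t = 1.5000: 4.639004
  t * PV_t at t = 2.0000: 185.805559
Macaulay duration D = (sum_t t * PV_t) / P = 195.251698 / 102.433548 = 1.906130

Answer: Macaulay duration = 1.9061 years


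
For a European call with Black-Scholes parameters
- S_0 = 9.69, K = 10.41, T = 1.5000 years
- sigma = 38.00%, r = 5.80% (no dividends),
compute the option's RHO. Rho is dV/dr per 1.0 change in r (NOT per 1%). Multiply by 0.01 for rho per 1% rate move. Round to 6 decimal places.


d1 = 0.2656354379; d2 = -0.1997676133
phi(d1) = 0.3851125591; exp(-qT) = 1.0000000000; exp(-rT) = 0.9166770956
N(d2) = 0.4208311658
Rho = K*T*exp(-rT)*N(d2) = 10.4100 * 1.5000 * 0.9166770956 * 0.4208311658 = 6.023741

Answer: Rho = 6.023741


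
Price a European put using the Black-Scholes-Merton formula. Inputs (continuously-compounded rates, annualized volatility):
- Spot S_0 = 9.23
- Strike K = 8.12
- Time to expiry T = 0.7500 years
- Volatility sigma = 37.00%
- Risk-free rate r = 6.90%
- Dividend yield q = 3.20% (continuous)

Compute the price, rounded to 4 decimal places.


Answer: Price = 0.5360

Derivation:
d1 = (ln(S/K) + (r - q + 0.5*sigma^2) * T) / (sigma * sqrt(T)) = 0.64668347
d2 = d1 - sigma * sqrt(T) = 0.32625407
exp(-rT) = 0.94956623; exp(-qT) = 0.97628571
P = K * exp(-rT) * N(-d2) - S_0 * exp(-qT) * N(-d1)
N(-d1) = 0.25891841; N(-d2) = 0.37211607
P = 8.1200 * 0.94956623 * 0.37211607 - 9.2300 * 0.97628571 * 0.25891841 = 0.5360


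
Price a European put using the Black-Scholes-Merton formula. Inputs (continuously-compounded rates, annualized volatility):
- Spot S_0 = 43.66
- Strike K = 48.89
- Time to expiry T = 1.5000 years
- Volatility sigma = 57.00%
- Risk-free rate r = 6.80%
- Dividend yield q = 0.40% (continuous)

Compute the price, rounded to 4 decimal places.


Answer: Price = 12.3267

Derivation:
d1 = (ln(S/K) + (r - q + 0.5*sigma^2) * T) / (sigma * sqrt(T)) = 0.32449934
d2 = d1 - sigma * sqrt(T) = -0.37360524
exp(-rT) = 0.90302955; exp(-qT) = 0.99401796
P = K * exp(-rT) * N(-d2) - S_0 * exp(-qT) * N(-d1)
N(-d1) = 0.37278001; N(-d2) = 0.64565098
P = 48.8900 * 0.90302955 * 0.64565098 - 43.6600 * 0.99401796 * 0.37278001 = 12.3267


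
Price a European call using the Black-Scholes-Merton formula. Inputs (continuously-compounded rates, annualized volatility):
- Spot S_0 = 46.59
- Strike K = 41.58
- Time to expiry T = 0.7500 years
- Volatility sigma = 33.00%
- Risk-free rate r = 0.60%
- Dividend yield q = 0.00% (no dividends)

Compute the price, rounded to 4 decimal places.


d1 = (ln(S/K) + (r - q + 0.5*sigma^2) * T) / (sigma * sqrt(T)) = 0.55672012
d2 = d1 - sigma * sqrt(T) = 0.27093174
exp(-rT) = 0.99551011; exp(-qT) = 1.00000000
C = S_0 * exp(-qT) * N(d1) - K * exp(-rT) * N(d2)
N(d1) = 0.71114067; N(d2) = 0.60677823
C = 46.5900 * 1.00000000 * 0.71114067 - 41.5800 * 0.99551011 * 0.60677823 = 8.0155

Answer: Price = 8.0155


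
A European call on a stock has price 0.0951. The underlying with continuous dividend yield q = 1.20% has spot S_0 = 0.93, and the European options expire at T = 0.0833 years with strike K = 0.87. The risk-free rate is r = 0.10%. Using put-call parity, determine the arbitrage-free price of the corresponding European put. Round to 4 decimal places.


Put-call parity: C - P = S_0 * exp(-qT) - K * exp(-rT).
S_0 * exp(-qT) = 0.9300 * 0.99900090 = 0.92907084
K * exp(-rT) = 0.8700 * 0.99991670 = 0.86992753
P = C - S*exp(-qT) + K*exp(-rT)
P = 0.0951 - 0.92907084 + 0.86992753 = 0.0360

Answer: Put price = 0.0360


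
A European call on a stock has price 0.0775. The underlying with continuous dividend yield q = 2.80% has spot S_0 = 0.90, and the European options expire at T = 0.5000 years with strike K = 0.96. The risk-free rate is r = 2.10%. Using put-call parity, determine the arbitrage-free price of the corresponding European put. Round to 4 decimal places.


Put-call parity: C - P = S_0 * exp(-qT) - K * exp(-rT).
S_0 * exp(-qT) = 0.9000 * 0.98609754 = 0.88748779
K * exp(-rT) = 0.9600 * 0.98955493 = 0.94997274
P = C - S*exp(-qT) + K*exp(-rT)
P = 0.0775 - 0.88748779 + 0.94997274 = 0.1400

Answer: Put price = 0.1400


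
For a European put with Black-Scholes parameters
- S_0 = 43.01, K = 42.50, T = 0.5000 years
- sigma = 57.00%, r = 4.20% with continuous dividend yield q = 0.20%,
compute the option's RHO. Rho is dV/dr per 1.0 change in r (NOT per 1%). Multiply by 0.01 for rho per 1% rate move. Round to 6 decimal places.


Answer: Rho = -11.416999

Derivation:
d1 = 0.2807426571; d2 = -0.1223082082
phi(d1) = 0.3835264261; exp(-qT) = 0.9990004998; exp(-rT) = 0.9792189646
N(-d2) = 0.5486725342
Rho = -K*T*exp(-rT)*N(-d2) = -42.5000 * 0.5000 * 0.9792189646 * 0.5486725342 = -11.416999


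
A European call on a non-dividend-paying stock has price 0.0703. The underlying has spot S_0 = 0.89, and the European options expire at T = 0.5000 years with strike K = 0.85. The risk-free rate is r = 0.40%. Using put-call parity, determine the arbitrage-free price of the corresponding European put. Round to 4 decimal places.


Put-call parity: C - P = S_0 * exp(-qT) - K * exp(-rT).
S_0 * exp(-qT) = 0.8900 * 1.00000000 = 0.89000000
K * exp(-rT) = 0.8500 * 0.99800200 = 0.84830170
P = C - S*exp(-qT) + K*exp(-rT)
P = 0.0703 - 0.89000000 + 0.84830170 = 0.0286

Answer: Put price = 0.0286


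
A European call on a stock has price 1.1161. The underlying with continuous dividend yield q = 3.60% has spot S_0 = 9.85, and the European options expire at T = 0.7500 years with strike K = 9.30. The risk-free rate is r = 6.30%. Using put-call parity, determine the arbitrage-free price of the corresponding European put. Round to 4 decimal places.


Answer: Put price = 0.3993

Derivation:
Put-call parity: C - P = S_0 * exp(-qT) - K * exp(-rT).
S_0 * exp(-qT) = 9.8500 * 0.97336124 = 9.58760823
K * exp(-rT) = 9.3000 * 0.95384891 = 8.87079482
P = C - S*exp(-qT) + K*exp(-rT)
P = 1.1161 - 9.58760823 + 8.87079482 = 0.3993


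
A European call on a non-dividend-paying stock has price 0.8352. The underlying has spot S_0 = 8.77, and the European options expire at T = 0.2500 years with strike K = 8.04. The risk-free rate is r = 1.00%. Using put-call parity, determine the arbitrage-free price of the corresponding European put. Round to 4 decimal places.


Answer: Put price = 0.0851

Derivation:
Put-call parity: C - P = S_0 * exp(-qT) - K * exp(-rT).
S_0 * exp(-qT) = 8.7700 * 1.00000000 = 8.77000000
K * exp(-rT) = 8.0400 * 0.99750312 = 8.01992510
P = C - S*exp(-qT) + K*exp(-rT)
P = 0.8352 - 8.77000000 + 8.01992510 = 0.0851


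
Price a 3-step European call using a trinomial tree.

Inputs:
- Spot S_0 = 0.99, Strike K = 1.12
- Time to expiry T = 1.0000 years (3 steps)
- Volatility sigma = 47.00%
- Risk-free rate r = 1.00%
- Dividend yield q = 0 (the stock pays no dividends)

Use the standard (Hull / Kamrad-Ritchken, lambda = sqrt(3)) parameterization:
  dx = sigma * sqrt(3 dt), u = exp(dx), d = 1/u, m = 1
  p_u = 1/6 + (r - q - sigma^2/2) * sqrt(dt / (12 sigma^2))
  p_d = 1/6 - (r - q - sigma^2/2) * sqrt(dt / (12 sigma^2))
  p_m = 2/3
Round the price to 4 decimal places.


dt = T/N = 0.333333; dx = sigma*sqrt(3*dt) = 0.470000
u = exp(dx) = 1.599994; d = 1/u = 0.625002
p_u = 0.131046, p_m = 0.666667, p_d = 0.202287
Discount per step: exp(-r*dt) = 0.996672
Stock lattice S(k, j) with j the centered position index:
  k=0: S(0,+0) = 0.9900
  k=1: S(1,-1) = 0.6188; S(1,+0) = 0.9900; S(1,+1) = 1.5840
  k=2: S(2,-2) = 0.3867; S(2,-1) = 0.6188; S(2,+0) = 0.9900; S(2,+1) = 1.5840; S(2,+2) = 2.5344
  k=3: S(3,-3) = 0.2417; S(3,-2) = 0.3867; S(3,-1) = 0.6188; S(3,+0) = 0.9900; S(3,+1) = 1.5840; S(3,+2) = 2.5344; S(3,+3) = 4.0550
Terminal payoffs V(N, j) = max(S_T - K, 0):
  V(3,-3) = 0.000000; V(3,-2) = 0.000000; V(3,-1) = 0.000000; V(3,+0) = 0.000000; V(3,+1) = 0.463994; V(3,+2) = 1.414382; V(3,+3) = 2.934996
Backward induction: V(k, j) = exp(-r*dt) * [p_u * V(k+1, j+1) + p_m * V(k+1, j) + p_d * V(k+1, j-1)]
  V(2,-2) = exp(-r*dt) * [p_u*0.000000 + p_m*0.000000 + p_d*0.000000] = 0.000000
  V(2,-1) = exp(-r*dt) * [p_u*0.000000 + p_m*0.000000 + p_d*0.000000] = 0.000000
  V(2,+0) = exp(-r*dt) * [p_u*0.463994 + p_m*0.000000 + p_d*0.000000] = 0.060602
  V(2,+1) = exp(-r*dt) * [p_u*1.414382 + p_m*0.463994 + p_d*0.000000] = 0.493033
  V(2,+2) = exp(-r*dt) * [p_u*2.934996 + p_m*1.414382 + p_d*0.463994] = 1.416671
  V(1,-1) = exp(-r*dt) * [p_u*0.060602 + p_m*0.000000 + p_d*0.000000] = 0.007915
  V(1,+0) = exp(-r*dt) * [p_u*0.493033 + p_m*0.060602 + p_d*0.000000] = 0.104662
  V(1,+1) = exp(-r*dt) * [p_u*1.416671 + p_m*0.493033 + p_d*0.060602] = 0.524844
  V(0,+0) = exp(-r*dt) * [p_u*0.524844 + p_m*0.104662 + p_d*0.007915] = 0.139688

Answer: Price = V(0,0) = 0.1397


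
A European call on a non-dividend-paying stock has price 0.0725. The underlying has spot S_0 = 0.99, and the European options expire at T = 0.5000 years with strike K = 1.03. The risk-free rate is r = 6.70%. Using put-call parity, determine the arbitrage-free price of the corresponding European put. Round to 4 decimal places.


Answer: Put price = 0.0786

Derivation:
Put-call parity: C - P = S_0 * exp(-qT) - K * exp(-rT).
S_0 * exp(-qT) = 0.9900 * 1.00000000 = 0.99000000
K * exp(-rT) = 1.0300 * 0.96705491 = 0.99606656
P = C - S*exp(-qT) + K*exp(-rT)
P = 0.0725 - 0.99000000 + 0.99606656 = 0.0786


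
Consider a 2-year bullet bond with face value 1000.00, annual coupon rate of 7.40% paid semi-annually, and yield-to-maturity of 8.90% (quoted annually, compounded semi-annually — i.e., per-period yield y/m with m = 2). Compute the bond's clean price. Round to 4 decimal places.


Coupon per period c = face * coupon_rate / m = 37.000000
Periods per year m = 2; per-period yield y/m = 0.044500
Number of cashflows N = 4
Cashflows (t years, CF_t, discount factor 1/(1+y/m)^(m*t), PV):
  t = 0.5000: CF_t = 37.000000, DF = 0.957396, PV = 35.423648
  t = 1.0000: CF_t = 37.000000, DF = 0.916607, PV = 33.914454
  t = 1.5000: CF_t = 37.000000, DF = 0.877556, PV = 32.469559
  t = 2.0000: CF_t = 1037.000000, DF = 0.840168, PV = 871.254389
Price P = sum_t PV_t = 973.062051

Answer: Price = 973.0621
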